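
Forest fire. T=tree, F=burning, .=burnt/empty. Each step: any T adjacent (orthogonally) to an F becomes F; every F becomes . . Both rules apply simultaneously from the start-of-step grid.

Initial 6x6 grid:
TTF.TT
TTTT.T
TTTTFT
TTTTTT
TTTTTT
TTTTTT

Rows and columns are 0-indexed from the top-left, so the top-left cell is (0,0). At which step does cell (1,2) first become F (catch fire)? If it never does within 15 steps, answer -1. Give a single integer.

Step 1: cell (1,2)='F' (+5 fires, +2 burnt)
  -> target ignites at step 1
Step 2: cell (1,2)='.' (+8 fires, +5 burnt)
Step 3: cell (1,2)='.' (+7 fires, +8 burnt)
Step 4: cell (1,2)='.' (+6 fires, +7 burnt)
Step 5: cell (1,2)='.' (+3 fires, +6 burnt)
Step 6: cell (1,2)='.' (+2 fires, +3 burnt)
Step 7: cell (1,2)='.' (+1 fires, +2 burnt)
Step 8: cell (1,2)='.' (+0 fires, +1 burnt)
  fire out at step 8

1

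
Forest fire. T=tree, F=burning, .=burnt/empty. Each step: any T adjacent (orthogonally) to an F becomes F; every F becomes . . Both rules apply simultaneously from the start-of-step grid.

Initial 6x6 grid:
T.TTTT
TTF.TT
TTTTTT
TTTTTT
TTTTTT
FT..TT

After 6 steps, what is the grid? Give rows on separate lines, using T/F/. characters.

Step 1: 5 trees catch fire, 2 burn out
  T.FTTT
  TF..TT
  TTFTTT
  TTTTTT
  FTTTTT
  .F..TT
Step 2: 7 trees catch fire, 5 burn out
  T..FTT
  F...TT
  TF.FTT
  FTFTTT
  .FTTTT
  ....TT
Step 3: 7 trees catch fire, 7 burn out
  F...FT
  ....TT
  F...FT
  .F.FTT
  ..FTTT
  ....TT
Step 4: 5 trees catch fire, 7 burn out
  .....F
  ....FT
  .....F
  ....FT
  ...FTT
  ....TT
Step 5: 3 trees catch fire, 5 burn out
  ......
  .....F
  ......
  .....F
  ....FT
  ....TT
Step 6: 2 trees catch fire, 3 burn out
  ......
  ......
  ......
  ......
  .....F
  ....FT

......
......
......
......
.....F
....FT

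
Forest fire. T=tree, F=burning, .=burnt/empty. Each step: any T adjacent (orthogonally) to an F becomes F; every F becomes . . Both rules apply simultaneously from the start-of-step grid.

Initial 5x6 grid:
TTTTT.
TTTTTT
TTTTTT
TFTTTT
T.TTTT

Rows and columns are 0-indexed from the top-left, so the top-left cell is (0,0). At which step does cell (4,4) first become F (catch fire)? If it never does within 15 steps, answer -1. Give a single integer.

Step 1: cell (4,4)='T' (+3 fires, +1 burnt)
Step 2: cell (4,4)='T' (+6 fires, +3 burnt)
Step 3: cell (4,4)='T' (+6 fires, +6 burnt)
Step 4: cell (4,4)='F' (+6 fires, +6 burnt)
  -> target ignites at step 4
Step 5: cell (4,4)='.' (+4 fires, +6 burnt)
Step 6: cell (4,4)='.' (+2 fires, +4 burnt)
Step 7: cell (4,4)='.' (+0 fires, +2 burnt)
  fire out at step 7

4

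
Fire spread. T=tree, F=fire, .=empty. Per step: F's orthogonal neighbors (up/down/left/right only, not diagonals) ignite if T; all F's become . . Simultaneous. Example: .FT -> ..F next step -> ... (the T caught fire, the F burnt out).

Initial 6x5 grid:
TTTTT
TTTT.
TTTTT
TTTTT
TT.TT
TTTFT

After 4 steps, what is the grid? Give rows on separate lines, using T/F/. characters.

Step 1: 3 trees catch fire, 1 burn out
  TTTTT
  TTTT.
  TTTTT
  TTTTT
  TT.FT
  TTF.F
Step 2: 3 trees catch fire, 3 burn out
  TTTTT
  TTTT.
  TTTTT
  TTTFT
  TT..F
  TF...
Step 3: 5 trees catch fire, 3 burn out
  TTTTT
  TTTT.
  TTTFT
  TTF.F
  TF...
  F....
Step 4: 5 trees catch fire, 5 burn out
  TTTTT
  TTTF.
  TTF.F
  TF...
  F....
  .....

TTTTT
TTTF.
TTF.F
TF...
F....
.....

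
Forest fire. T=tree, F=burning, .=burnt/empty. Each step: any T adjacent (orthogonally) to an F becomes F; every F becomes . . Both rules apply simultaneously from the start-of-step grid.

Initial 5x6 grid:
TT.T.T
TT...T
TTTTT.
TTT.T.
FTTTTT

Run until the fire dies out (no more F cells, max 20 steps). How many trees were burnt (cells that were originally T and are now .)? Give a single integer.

Step 1: +2 fires, +1 burnt (F count now 2)
Step 2: +3 fires, +2 burnt (F count now 3)
Step 3: +4 fires, +3 burnt (F count now 4)
Step 4: +4 fires, +4 burnt (F count now 4)
Step 5: +4 fires, +4 burnt (F count now 4)
Step 6: +1 fires, +4 burnt (F count now 1)
Step 7: +0 fires, +1 burnt (F count now 0)
Fire out after step 7
Initially T: 21, now '.': 27
Total burnt (originally-T cells now '.'): 18

Answer: 18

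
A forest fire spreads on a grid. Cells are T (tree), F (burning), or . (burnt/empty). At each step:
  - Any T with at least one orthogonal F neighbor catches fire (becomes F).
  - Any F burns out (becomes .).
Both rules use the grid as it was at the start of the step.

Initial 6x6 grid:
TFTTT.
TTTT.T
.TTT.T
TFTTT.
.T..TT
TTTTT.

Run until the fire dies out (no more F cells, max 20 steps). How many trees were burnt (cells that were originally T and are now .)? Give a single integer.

Answer: 23

Derivation:
Step 1: +7 fires, +2 burnt (F count now 7)
Step 2: +6 fires, +7 burnt (F count now 6)
Step 3: +6 fires, +6 burnt (F count now 6)
Step 4: +2 fires, +6 burnt (F count now 2)
Step 5: +2 fires, +2 burnt (F count now 2)
Step 6: +0 fires, +2 burnt (F count now 0)
Fire out after step 6
Initially T: 25, now '.': 34
Total burnt (originally-T cells now '.'): 23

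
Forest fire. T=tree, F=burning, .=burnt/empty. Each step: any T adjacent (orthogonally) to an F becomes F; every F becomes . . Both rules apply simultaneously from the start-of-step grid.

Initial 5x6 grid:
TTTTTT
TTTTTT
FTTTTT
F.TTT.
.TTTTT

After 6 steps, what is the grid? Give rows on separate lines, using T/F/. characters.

Step 1: 2 trees catch fire, 2 burn out
  TTTTTT
  FTTTTT
  .FTTTT
  ..TTT.
  .TTTTT
Step 2: 3 trees catch fire, 2 burn out
  FTTTTT
  .FTTTT
  ..FTTT
  ..TTT.
  .TTTTT
Step 3: 4 trees catch fire, 3 burn out
  .FTTTT
  ..FTTT
  ...FTT
  ..FTT.
  .TTTTT
Step 4: 5 trees catch fire, 4 burn out
  ..FTTT
  ...FTT
  ....FT
  ...FT.
  .TFTTT
Step 5: 6 trees catch fire, 5 burn out
  ...FTT
  ....FT
  .....F
  ....F.
  .F.FTT
Step 6: 3 trees catch fire, 6 burn out
  ....FT
  .....F
  ......
  ......
  ....FT

....FT
.....F
......
......
....FT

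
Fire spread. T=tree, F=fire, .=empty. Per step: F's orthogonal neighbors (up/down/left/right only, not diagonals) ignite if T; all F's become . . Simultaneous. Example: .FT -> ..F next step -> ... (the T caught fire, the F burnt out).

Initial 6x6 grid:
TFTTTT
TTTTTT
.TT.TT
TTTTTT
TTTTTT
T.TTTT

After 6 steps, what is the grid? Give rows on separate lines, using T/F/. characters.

Step 1: 3 trees catch fire, 1 burn out
  F.FTTT
  TFTTTT
  .TT.TT
  TTTTTT
  TTTTTT
  T.TTTT
Step 2: 4 trees catch fire, 3 burn out
  ...FTT
  F.FTTT
  .FT.TT
  TTTTTT
  TTTTTT
  T.TTTT
Step 3: 4 trees catch fire, 4 burn out
  ....FT
  ...FTT
  ..F.TT
  TFTTTT
  TTTTTT
  T.TTTT
Step 4: 5 trees catch fire, 4 burn out
  .....F
  ....FT
  ....TT
  F.FTTT
  TFTTTT
  T.TTTT
Step 5: 5 trees catch fire, 5 burn out
  ......
  .....F
  ....FT
  ...FTT
  F.FTTT
  T.TTTT
Step 6: 5 trees catch fire, 5 burn out
  ......
  ......
  .....F
  ....FT
  ...FTT
  F.FTTT

......
......
.....F
....FT
...FTT
F.FTTT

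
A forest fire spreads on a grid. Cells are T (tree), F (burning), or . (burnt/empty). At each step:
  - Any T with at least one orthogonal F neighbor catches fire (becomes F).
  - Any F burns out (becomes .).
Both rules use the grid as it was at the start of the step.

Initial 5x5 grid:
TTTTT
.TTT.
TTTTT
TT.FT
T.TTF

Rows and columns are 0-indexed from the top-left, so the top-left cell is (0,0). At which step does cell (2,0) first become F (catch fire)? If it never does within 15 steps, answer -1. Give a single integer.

Step 1: cell (2,0)='T' (+3 fires, +2 burnt)
Step 2: cell (2,0)='T' (+4 fires, +3 burnt)
Step 3: cell (2,0)='T' (+3 fires, +4 burnt)
Step 4: cell (2,0)='F' (+5 fires, +3 burnt)
  -> target ignites at step 4
Step 5: cell (2,0)='.' (+2 fires, +5 burnt)
Step 6: cell (2,0)='.' (+2 fires, +2 burnt)
Step 7: cell (2,0)='.' (+0 fires, +2 burnt)
  fire out at step 7

4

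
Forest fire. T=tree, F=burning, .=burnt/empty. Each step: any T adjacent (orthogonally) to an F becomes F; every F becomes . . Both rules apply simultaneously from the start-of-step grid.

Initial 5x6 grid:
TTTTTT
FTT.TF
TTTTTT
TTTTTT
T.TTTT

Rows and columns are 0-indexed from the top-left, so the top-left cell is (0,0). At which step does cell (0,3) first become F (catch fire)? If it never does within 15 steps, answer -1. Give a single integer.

Step 1: cell (0,3)='T' (+6 fires, +2 burnt)
Step 2: cell (0,3)='T' (+7 fires, +6 burnt)
Step 3: cell (0,3)='F' (+8 fires, +7 burnt)
  -> target ignites at step 3
Step 4: cell (0,3)='.' (+3 fires, +8 burnt)
Step 5: cell (0,3)='.' (+2 fires, +3 burnt)
Step 6: cell (0,3)='.' (+0 fires, +2 burnt)
  fire out at step 6

3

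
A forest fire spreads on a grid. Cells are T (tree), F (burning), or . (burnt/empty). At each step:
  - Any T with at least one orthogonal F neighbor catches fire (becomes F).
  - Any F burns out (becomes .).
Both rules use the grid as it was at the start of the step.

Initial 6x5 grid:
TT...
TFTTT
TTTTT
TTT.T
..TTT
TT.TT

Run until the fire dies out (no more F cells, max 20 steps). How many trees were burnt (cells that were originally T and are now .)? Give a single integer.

Step 1: +4 fires, +1 burnt (F count now 4)
Step 2: +5 fires, +4 burnt (F count now 5)
Step 3: +4 fires, +5 burnt (F count now 4)
Step 4: +2 fires, +4 burnt (F count now 2)
Step 5: +2 fires, +2 burnt (F count now 2)
Step 6: +2 fires, +2 burnt (F count now 2)
Step 7: +1 fires, +2 burnt (F count now 1)
Step 8: +0 fires, +1 burnt (F count now 0)
Fire out after step 8
Initially T: 22, now '.': 28
Total burnt (originally-T cells now '.'): 20

Answer: 20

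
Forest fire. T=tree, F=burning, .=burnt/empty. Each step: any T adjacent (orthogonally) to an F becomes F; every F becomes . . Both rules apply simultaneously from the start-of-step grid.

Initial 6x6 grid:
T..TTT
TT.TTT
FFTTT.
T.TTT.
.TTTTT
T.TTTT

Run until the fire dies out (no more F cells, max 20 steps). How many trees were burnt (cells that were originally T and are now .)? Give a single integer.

Step 1: +4 fires, +2 burnt (F count now 4)
Step 2: +3 fires, +4 burnt (F count now 3)
Step 3: +4 fires, +3 burnt (F count now 4)
Step 4: +6 fires, +4 burnt (F count now 6)
Step 5: +4 fires, +6 burnt (F count now 4)
Step 6: +3 fires, +4 burnt (F count now 3)
Step 7: +1 fires, +3 burnt (F count now 1)
Step 8: +0 fires, +1 burnt (F count now 0)
Fire out after step 8
Initially T: 26, now '.': 35
Total burnt (originally-T cells now '.'): 25

Answer: 25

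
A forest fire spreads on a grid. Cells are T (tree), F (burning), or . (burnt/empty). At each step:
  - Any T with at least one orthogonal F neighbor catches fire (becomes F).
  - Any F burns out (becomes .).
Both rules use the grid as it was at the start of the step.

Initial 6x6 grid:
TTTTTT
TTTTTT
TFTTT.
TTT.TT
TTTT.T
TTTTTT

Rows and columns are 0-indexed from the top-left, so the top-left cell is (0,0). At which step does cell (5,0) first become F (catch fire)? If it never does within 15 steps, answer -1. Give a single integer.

Step 1: cell (5,0)='T' (+4 fires, +1 burnt)
Step 2: cell (5,0)='T' (+7 fires, +4 burnt)
Step 3: cell (5,0)='T' (+7 fires, +7 burnt)
Step 4: cell (5,0)='F' (+6 fires, +7 burnt)
  -> target ignites at step 4
Step 5: cell (5,0)='.' (+4 fires, +6 burnt)
Step 6: cell (5,0)='.' (+3 fires, +4 burnt)
Step 7: cell (5,0)='.' (+1 fires, +3 burnt)
Step 8: cell (5,0)='.' (+0 fires, +1 burnt)
  fire out at step 8

4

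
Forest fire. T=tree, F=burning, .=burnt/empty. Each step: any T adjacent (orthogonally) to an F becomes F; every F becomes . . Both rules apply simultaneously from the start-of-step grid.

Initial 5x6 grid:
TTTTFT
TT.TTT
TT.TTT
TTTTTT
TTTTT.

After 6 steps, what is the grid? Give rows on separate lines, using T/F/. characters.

Step 1: 3 trees catch fire, 1 burn out
  TTTF.F
  TT.TFT
  TT.TTT
  TTTTTT
  TTTTT.
Step 2: 4 trees catch fire, 3 burn out
  TTF...
  TT.F.F
  TT.TFT
  TTTTTT
  TTTTT.
Step 3: 4 trees catch fire, 4 burn out
  TF....
  TT....
  TT.F.F
  TTTTFT
  TTTTT.
Step 4: 5 trees catch fire, 4 burn out
  F.....
  TF....
  TT....
  TTTF.F
  TTTTF.
Step 5: 4 trees catch fire, 5 burn out
  ......
  F.....
  TF....
  TTF...
  TTTF..
Step 6: 3 trees catch fire, 4 burn out
  ......
  ......
  F.....
  TF....
  TTF...

......
......
F.....
TF....
TTF...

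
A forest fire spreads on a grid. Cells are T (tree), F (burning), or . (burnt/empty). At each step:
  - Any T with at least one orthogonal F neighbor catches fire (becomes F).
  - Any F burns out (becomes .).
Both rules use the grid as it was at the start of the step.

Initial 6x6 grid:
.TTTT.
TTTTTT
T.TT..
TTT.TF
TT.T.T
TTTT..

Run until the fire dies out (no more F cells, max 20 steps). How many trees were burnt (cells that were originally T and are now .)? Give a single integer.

Answer: 2

Derivation:
Step 1: +2 fires, +1 burnt (F count now 2)
Step 2: +0 fires, +2 burnt (F count now 0)
Fire out after step 2
Initially T: 25, now '.': 13
Total burnt (originally-T cells now '.'): 2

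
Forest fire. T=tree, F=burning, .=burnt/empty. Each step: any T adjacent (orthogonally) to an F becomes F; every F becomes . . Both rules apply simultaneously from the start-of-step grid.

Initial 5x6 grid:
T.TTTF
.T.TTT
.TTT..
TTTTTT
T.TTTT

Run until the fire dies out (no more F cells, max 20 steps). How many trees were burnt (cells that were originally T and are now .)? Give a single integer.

Answer: 21

Derivation:
Step 1: +2 fires, +1 burnt (F count now 2)
Step 2: +2 fires, +2 burnt (F count now 2)
Step 3: +2 fires, +2 burnt (F count now 2)
Step 4: +1 fires, +2 burnt (F count now 1)
Step 5: +2 fires, +1 burnt (F count now 2)
Step 6: +4 fires, +2 burnt (F count now 4)
Step 7: +5 fires, +4 burnt (F count now 5)
Step 8: +2 fires, +5 burnt (F count now 2)
Step 9: +1 fires, +2 burnt (F count now 1)
Step 10: +0 fires, +1 burnt (F count now 0)
Fire out after step 10
Initially T: 22, now '.': 29
Total burnt (originally-T cells now '.'): 21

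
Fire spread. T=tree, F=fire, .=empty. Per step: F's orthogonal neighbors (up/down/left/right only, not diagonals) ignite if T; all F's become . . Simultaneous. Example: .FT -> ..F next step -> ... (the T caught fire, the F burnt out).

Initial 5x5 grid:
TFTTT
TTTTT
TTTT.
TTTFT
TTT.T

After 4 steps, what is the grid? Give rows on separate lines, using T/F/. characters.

Step 1: 6 trees catch fire, 2 burn out
  F.FTT
  TFTTT
  TTTF.
  TTF.F
  TTT.T
Step 2: 9 trees catch fire, 6 burn out
  ...FT
  F.FFT
  TFF..
  TF...
  TTF.F
Step 3: 5 trees catch fire, 9 burn out
  ....F
  ....F
  F....
  F....
  TF...
Step 4: 1 trees catch fire, 5 burn out
  .....
  .....
  .....
  .....
  F....

.....
.....
.....
.....
F....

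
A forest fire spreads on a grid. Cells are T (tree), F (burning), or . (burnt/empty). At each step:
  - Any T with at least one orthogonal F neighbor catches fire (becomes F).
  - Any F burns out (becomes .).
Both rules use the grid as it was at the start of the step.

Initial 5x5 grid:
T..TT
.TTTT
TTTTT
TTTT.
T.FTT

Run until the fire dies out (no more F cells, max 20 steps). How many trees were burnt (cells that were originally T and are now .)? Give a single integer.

Step 1: +2 fires, +1 burnt (F count now 2)
Step 2: +4 fires, +2 burnt (F count now 4)
Step 3: +4 fires, +4 burnt (F count now 4)
Step 4: +5 fires, +4 burnt (F count now 5)
Step 5: +2 fires, +5 burnt (F count now 2)
Step 6: +1 fires, +2 burnt (F count now 1)
Step 7: +0 fires, +1 burnt (F count now 0)
Fire out after step 7
Initially T: 19, now '.': 24
Total burnt (originally-T cells now '.'): 18

Answer: 18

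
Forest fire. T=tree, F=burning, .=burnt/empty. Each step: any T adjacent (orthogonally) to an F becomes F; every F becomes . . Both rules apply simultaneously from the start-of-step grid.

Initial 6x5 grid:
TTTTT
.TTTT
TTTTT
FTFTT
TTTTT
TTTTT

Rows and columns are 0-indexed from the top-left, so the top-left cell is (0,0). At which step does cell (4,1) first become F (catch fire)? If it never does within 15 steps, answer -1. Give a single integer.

Step 1: cell (4,1)='T' (+6 fires, +2 burnt)
Step 2: cell (4,1)='F' (+8 fires, +6 burnt)
  -> target ignites at step 2
Step 3: cell (4,1)='.' (+7 fires, +8 burnt)
Step 4: cell (4,1)='.' (+4 fires, +7 burnt)
Step 5: cell (4,1)='.' (+2 fires, +4 burnt)
Step 6: cell (4,1)='.' (+0 fires, +2 burnt)
  fire out at step 6

2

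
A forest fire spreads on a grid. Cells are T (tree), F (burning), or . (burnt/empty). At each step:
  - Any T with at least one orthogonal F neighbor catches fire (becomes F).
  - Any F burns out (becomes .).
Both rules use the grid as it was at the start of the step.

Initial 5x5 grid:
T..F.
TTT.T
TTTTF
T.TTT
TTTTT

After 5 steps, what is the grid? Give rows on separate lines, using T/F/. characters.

Step 1: 3 trees catch fire, 2 burn out
  T....
  TTT.F
  TTTF.
  T.TTF
  TTTTT
Step 2: 3 trees catch fire, 3 burn out
  T....
  TTT..
  TTF..
  T.TF.
  TTTTF
Step 3: 4 trees catch fire, 3 burn out
  T....
  TTF..
  TF...
  T.F..
  TTTF.
Step 4: 3 trees catch fire, 4 burn out
  T....
  TF...
  F....
  T....
  TTF..
Step 5: 3 trees catch fire, 3 burn out
  T....
  F....
  .....
  F....
  TF...

T....
F....
.....
F....
TF...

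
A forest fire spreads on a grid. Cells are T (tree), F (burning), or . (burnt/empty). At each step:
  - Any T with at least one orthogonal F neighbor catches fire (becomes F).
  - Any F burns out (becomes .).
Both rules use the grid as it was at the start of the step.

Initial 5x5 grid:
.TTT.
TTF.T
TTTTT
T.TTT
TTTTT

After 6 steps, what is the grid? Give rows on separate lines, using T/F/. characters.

Step 1: 3 trees catch fire, 1 burn out
  .TFT.
  TF..T
  TTFTT
  T.TTT
  TTTTT
Step 2: 6 trees catch fire, 3 burn out
  .F.F.
  F...T
  TF.FT
  T.FTT
  TTTTT
Step 3: 4 trees catch fire, 6 burn out
  .....
  ....T
  F...F
  T..FT
  TTFTT
Step 4: 5 trees catch fire, 4 burn out
  .....
  ....F
  .....
  F...F
  TF.FT
Step 5: 2 trees catch fire, 5 burn out
  .....
  .....
  .....
  .....
  F...F
Step 6: 0 trees catch fire, 2 burn out
  .....
  .....
  .....
  .....
  .....

.....
.....
.....
.....
.....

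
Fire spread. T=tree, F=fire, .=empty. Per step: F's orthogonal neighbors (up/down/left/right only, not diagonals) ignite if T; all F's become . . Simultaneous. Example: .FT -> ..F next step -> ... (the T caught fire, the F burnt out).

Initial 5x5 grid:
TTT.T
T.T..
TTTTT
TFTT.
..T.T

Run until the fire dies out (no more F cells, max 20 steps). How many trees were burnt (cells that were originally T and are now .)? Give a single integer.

Step 1: +3 fires, +1 burnt (F count now 3)
Step 2: +4 fires, +3 burnt (F count now 4)
Step 3: +3 fires, +4 burnt (F count now 3)
Step 4: +3 fires, +3 burnt (F count now 3)
Step 5: +1 fires, +3 burnt (F count now 1)
Step 6: +0 fires, +1 burnt (F count now 0)
Fire out after step 6
Initially T: 16, now '.': 23
Total burnt (originally-T cells now '.'): 14

Answer: 14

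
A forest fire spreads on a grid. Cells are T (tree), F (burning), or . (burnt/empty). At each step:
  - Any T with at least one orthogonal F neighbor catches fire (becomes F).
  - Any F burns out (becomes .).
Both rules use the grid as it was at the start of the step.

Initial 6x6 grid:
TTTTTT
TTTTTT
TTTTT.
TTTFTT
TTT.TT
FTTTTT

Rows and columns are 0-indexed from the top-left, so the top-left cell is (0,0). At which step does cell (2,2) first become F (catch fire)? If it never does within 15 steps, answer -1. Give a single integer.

Step 1: cell (2,2)='T' (+5 fires, +2 burnt)
Step 2: cell (2,2)='F' (+10 fires, +5 burnt)
  -> target ignites at step 2
Step 3: cell (2,2)='.' (+8 fires, +10 burnt)
Step 4: cell (2,2)='.' (+6 fires, +8 burnt)
Step 5: cell (2,2)='.' (+3 fires, +6 burnt)
Step 6: cell (2,2)='.' (+0 fires, +3 burnt)
  fire out at step 6

2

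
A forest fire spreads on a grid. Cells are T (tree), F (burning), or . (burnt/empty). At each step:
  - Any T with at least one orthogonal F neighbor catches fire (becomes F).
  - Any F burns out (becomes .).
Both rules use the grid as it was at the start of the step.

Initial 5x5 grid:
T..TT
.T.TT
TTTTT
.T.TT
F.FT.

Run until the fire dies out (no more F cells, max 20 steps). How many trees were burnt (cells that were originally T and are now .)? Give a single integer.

Step 1: +1 fires, +2 burnt (F count now 1)
Step 2: +1 fires, +1 burnt (F count now 1)
Step 3: +2 fires, +1 burnt (F count now 2)
Step 4: +3 fires, +2 burnt (F count now 3)
Step 5: +3 fires, +3 burnt (F count now 3)
Step 6: +4 fires, +3 burnt (F count now 4)
Step 7: +0 fires, +4 burnt (F count now 0)
Fire out after step 7
Initially T: 15, now '.': 24
Total burnt (originally-T cells now '.'): 14

Answer: 14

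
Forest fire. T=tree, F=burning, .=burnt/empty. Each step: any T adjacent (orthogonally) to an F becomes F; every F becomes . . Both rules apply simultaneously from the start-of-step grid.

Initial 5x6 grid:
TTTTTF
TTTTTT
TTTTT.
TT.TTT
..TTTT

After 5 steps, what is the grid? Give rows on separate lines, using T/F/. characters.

Step 1: 2 trees catch fire, 1 burn out
  TTTTF.
  TTTTTF
  TTTTT.
  TT.TTT
  ..TTTT
Step 2: 2 trees catch fire, 2 burn out
  TTTF..
  TTTTF.
  TTTTT.
  TT.TTT
  ..TTTT
Step 3: 3 trees catch fire, 2 burn out
  TTF...
  TTTF..
  TTTTF.
  TT.TTT
  ..TTTT
Step 4: 4 trees catch fire, 3 burn out
  TF....
  TTF...
  TTTF..
  TT.TFT
  ..TTTT
Step 5: 6 trees catch fire, 4 burn out
  F.....
  TF....
  TTF...
  TT.F.F
  ..TTFT

F.....
TF....
TTF...
TT.F.F
..TTFT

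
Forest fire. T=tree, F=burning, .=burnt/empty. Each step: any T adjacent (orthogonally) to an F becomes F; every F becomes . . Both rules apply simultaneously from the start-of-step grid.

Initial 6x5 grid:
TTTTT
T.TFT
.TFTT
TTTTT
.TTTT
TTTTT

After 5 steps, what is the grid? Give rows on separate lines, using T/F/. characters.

Step 1: 6 trees catch fire, 2 burn out
  TTTFT
  T.F.F
  .F.FT
  TTFTT
  .TTTT
  TTTTT
Step 2: 6 trees catch fire, 6 burn out
  TTF.F
  T....
  ....F
  TF.FT
  .TFTT
  TTTTT
Step 3: 6 trees catch fire, 6 burn out
  TF...
  T....
  .....
  F...F
  .F.FT
  TTFTT
Step 4: 4 trees catch fire, 6 burn out
  F....
  T....
  .....
  .....
  ....F
  TF.FT
Step 5: 3 trees catch fire, 4 burn out
  .....
  F....
  .....
  .....
  .....
  F...F

.....
F....
.....
.....
.....
F...F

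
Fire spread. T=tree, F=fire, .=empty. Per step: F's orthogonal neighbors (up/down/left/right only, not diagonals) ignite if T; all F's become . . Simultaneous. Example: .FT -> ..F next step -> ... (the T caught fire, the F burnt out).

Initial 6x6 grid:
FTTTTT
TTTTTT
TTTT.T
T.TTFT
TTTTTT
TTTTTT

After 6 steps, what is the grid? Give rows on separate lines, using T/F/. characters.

Step 1: 5 trees catch fire, 2 burn out
  .FTTTT
  FTTTTT
  TTTT.T
  T.TF.F
  TTTTFT
  TTTTTT
Step 2: 9 trees catch fire, 5 burn out
  ..FTTT
  .FTTTT
  FTTF.F
  T.F...
  TTTF.F
  TTTTFT
Step 3: 10 trees catch fire, 9 burn out
  ...FTT
  ..FFTF
  .FF...
  F.....
  TTF...
  TTTF.F
Step 4: 6 trees catch fire, 10 burn out
  ....FF
  ....F.
  ......
  ......
  FF....
  TTF...
Step 5: 2 trees catch fire, 6 burn out
  ......
  ......
  ......
  ......
  ......
  FF....
Step 6: 0 trees catch fire, 2 burn out
  ......
  ......
  ......
  ......
  ......
  ......

......
......
......
......
......
......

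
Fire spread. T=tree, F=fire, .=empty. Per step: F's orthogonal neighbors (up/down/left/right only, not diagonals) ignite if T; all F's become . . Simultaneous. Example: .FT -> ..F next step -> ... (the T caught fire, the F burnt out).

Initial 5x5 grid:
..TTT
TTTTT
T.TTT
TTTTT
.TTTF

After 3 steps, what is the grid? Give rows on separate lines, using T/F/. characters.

Step 1: 2 trees catch fire, 1 burn out
  ..TTT
  TTTTT
  T.TTT
  TTTTF
  .TTF.
Step 2: 3 trees catch fire, 2 burn out
  ..TTT
  TTTTT
  T.TTF
  TTTF.
  .TF..
Step 3: 4 trees catch fire, 3 burn out
  ..TTT
  TTTTF
  T.TF.
  TTF..
  .F...

..TTT
TTTTF
T.TF.
TTF..
.F...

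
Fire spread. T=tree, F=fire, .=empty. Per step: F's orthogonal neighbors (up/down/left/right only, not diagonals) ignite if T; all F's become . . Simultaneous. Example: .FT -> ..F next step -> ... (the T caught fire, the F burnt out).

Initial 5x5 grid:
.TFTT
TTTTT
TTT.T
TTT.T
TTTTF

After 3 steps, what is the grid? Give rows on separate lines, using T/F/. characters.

Step 1: 5 trees catch fire, 2 burn out
  .F.FT
  TTFTT
  TTT.T
  TTT.F
  TTTF.
Step 2: 6 trees catch fire, 5 burn out
  ....F
  TF.FT
  TTF.F
  TTT..
  TTF..
Step 3: 5 trees catch fire, 6 burn out
  .....
  F...F
  TF...
  TTF..
  TF...

.....
F...F
TF...
TTF..
TF...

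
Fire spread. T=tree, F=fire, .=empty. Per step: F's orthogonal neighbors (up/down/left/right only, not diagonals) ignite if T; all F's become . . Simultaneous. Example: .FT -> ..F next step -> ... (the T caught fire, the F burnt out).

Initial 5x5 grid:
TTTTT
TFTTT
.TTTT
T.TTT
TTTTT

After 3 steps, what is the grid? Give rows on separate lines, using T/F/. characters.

Step 1: 4 trees catch fire, 1 burn out
  TFTTT
  F.FTT
  .FTTT
  T.TTT
  TTTTT
Step 2: 4 trees catch fire, 4 burn out
  F.FTT
  ...FT
  ..FTT
  T.TTT
  TTTTT
Step 3: 4 trees catch fire, 4 burn out
  ...FT
  ....F
  ...FT
  T.FTT
  TTTTT

...FT
....F
...FT
T.FTT
TTTTT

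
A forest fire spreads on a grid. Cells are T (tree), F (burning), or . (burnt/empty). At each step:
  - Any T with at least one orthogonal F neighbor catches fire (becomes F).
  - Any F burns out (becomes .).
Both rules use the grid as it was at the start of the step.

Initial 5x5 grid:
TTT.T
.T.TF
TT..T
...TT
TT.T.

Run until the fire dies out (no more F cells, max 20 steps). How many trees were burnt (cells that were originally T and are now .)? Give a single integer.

Step 1: +3 fires, +1 burnt (F count now 3)
Step 2: +1 fires, +3 burnt (F count now 1)
Step 3: +1 fires, +1 burnt (F count now 1)
Step 4: +1 fires, +1 burnt (F count now 1)
Step 5: +0 fires, +1 burnt (F count now 0)
Fire out after step 5
Initially T: 14, now '.': 17
Total burnt (originally-T cells now '.'): 6

Answer: 6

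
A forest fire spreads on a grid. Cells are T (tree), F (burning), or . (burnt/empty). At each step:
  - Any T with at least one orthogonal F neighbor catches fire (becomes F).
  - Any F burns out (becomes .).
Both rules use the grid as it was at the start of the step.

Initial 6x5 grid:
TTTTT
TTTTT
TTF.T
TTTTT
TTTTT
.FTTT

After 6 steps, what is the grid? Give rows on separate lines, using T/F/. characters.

Step 1: 5 trees catch fire, 2 burn out
  TTTTT
  TTFTT
  TF..T
  TTFTT
  TFTTT
  ..FTT
Step 2: 9 trees catch fire, 5 burn out
  TTFTT
  TF.FT
  F...T
  TF.FT
  F.FTT
  ...FT
Step 3: 8 trees catch fire, 9 burn out
  TF.FT
  F...F
  ....T
  F...F
  ...FT
  ....F
Step 4: 4 trees catch fire, 8 burn out
  F...F
  .....
  ....F
  .....
  ....F
  .....
Step 5: 0 trees catch fire, 4 burn out
  .....
  .....
  .....
  .....
  .....
  .....
Step 6: 0 trees catch fire, 0 burn out
  .....
  .....
  .....
  .....
  .....
  .....

.....
.....
.....
.....
.....
.....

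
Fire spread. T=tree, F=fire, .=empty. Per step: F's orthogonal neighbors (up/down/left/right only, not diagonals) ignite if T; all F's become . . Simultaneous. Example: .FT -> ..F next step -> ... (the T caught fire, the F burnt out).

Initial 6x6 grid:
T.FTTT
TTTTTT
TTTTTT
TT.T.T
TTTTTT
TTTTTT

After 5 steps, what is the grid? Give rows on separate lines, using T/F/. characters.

Step 1: 2 trees catch fire, 1 burn out
  T..FTT
  TTFTTT
  TTTTTT
  TT.T.T
  TTTTTT
  TTTTTT
Step 2: 4 trees catch fire, 2 burn out
  T...FT
  TF.FTT
  TTFTTT
  TT.T.T
  TTTTTT
  TTTTTT
Step 3: 5 trees catch fire, 4 burn out
  T....F
  F...FT
  TF.FTT
  TT.T.T
  TTTTTT
  TTTTTT
Step 4: 6 trees catch fire, 5 burn out
  F.....
  .....F
  F...FT
  TF.F.T
  TTTTTT
  TTTTTT
Step 5: 4 trees catch fire, 6 burn out
  ......
  ......
  .....F
  F....T
  TFTFTT
  TTTTTT

......
......
.....F
F....T
TFTFTT
TTTTTT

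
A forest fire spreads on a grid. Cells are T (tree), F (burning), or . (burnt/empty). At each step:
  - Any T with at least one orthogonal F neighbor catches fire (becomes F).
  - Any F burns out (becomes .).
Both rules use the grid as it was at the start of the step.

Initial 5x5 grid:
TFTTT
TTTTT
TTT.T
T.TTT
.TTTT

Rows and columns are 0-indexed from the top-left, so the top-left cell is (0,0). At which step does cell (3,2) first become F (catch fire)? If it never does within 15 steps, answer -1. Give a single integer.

Step 1: cell (3,2)='T' (+3 fires, +1 burnt)
Step 2: cell (3,2)='T' (+4 fires, +3 burnt)
Step 3: cell (3,2)='T' (+4 fires, +4 burnt)
Step 4: cell (3,2)='F' (+3 fires, +4 burnt)
  -> target ignites at step 4
Step 5: cell (3,2)='.' (+3 fires, +3 burnt)
Step 6: cell (3,2)='.' (+3 fires, +3 burnt)
Step 7: cell (3,2)='.' (+1 fires, +3 burnt)
Step 8: cell (3,2)='.' (+0 fires, +1 burnt)
  fire out at step 8

4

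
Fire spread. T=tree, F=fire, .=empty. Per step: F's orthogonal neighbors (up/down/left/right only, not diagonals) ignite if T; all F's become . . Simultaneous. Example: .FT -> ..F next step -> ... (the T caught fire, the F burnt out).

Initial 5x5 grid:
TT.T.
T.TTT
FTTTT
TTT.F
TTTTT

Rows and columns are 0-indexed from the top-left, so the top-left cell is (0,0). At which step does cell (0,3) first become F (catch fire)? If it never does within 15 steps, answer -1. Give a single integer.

Step 1: cell (0,3)='T' (+5 fires, +2 burnt)
Step 2: cell (0,3)='T' (+7 fires, +5 burnt)
Step 3: cell (0,3)='T' (+6 fires, +7 burnt)
Step 4: cell (0,3)='F' (+1 fires, +6 burnt)
  -> target ignites at step 4
Step 5: cell (0,3)='.' (+0 fires, +1 burnt)
  fire out at step 5

4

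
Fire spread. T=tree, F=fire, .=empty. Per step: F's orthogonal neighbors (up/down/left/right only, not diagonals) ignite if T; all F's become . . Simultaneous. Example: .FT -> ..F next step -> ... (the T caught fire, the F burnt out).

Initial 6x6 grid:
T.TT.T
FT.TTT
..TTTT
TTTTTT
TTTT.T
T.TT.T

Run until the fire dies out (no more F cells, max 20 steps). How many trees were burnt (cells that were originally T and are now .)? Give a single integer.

Step 1: +2 fires, +1 burnt (F count now 2)
Step 2: +0 fires, +2 burnt (F count now 0)
Fire out after step 2
Initially T: 27, now '.': 11
Total burnt (originally-T cells now '.'): 2

Answer: 2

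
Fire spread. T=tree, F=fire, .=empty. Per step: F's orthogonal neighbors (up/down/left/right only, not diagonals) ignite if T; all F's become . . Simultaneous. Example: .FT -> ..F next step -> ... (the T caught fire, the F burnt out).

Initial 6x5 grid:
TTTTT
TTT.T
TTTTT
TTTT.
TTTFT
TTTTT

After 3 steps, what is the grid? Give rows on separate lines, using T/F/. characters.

Step 1: 4 trees catch fire, 1 burn out
  TTTTT
  TTT.T
  TTTTT
  TTTF.
  TTF.F
  TTTFT
Step 2: 5 trees catch fire, 4 burn out
  TTTTT
  TTT.T
  TTTFT
  TTF..
  TF...
  TTF.F
Step 3: 5 trees catch fire, 5 burn out
  TTTTT
  TTT.T
  TTF.F
  TF...
  F....
  TF...

TTTTT
TTT.T
TTF.F
TF...
F....
TF...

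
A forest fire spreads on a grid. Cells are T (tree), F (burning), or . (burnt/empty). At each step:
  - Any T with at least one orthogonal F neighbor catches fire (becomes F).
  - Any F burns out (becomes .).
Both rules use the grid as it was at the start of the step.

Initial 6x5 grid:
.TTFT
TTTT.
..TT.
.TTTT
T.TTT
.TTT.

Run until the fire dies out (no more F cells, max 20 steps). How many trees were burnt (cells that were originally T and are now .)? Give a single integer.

Step 1: +3 fires, +1 burnt (F count now 3)
Step 2: +3 fires, +3 burnt (F count now 3)
Step 3: +3 fires, +3 burnt (F count now 3)
Step 4: +4 fires, +3 burnt (F count now 4)
Step 5: +4 fires, +4 burnt (F count now 4)
Step 6: +1 fires, +4 burnt (F count now 1)
Step 7: +1 fires, +1 burnt (F count now 1)
Step 8: +0 fires, +1 burnt (F count now 0)
Fire out after step 8
Initially T: 20, now '.': 29
Total burnt (originally-T cells now '.'): 19

Answer: 19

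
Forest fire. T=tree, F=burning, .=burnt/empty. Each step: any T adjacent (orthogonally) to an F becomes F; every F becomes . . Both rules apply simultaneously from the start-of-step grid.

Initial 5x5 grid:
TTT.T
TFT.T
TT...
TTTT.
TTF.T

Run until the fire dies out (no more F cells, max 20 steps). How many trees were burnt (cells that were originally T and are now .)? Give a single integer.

Answer: 13

Derivation:
Step 1: +6 fires, +2 burnt (F count now 6)
Step 2: +6 fires, +6 burnt (F count now 6)
Step 3: +1 fires, +6 burnt (F count now 1)
Step 4: +0 fires, +1 burnt (F count now 0)
Fire out after step 4
Initially T: 16, now '.': 22
Total burnt (originally-T cells now '.'): 13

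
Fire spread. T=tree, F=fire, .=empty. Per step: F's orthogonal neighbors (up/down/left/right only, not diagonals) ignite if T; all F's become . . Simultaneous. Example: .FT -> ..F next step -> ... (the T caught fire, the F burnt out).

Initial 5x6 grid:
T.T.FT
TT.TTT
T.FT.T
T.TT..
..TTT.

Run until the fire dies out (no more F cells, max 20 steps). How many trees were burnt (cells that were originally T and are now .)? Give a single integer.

Step 1: +4 fires, +2 burnt (F count now 4)
Step 2: +4 fires, +4 burnt (F count now 4)
Step 3: +2 fires, +4 burnt (F count now 2)
Step 4: +1 fires, +2 burnt (F count now 1)
Step 5: +0 fires, +1 burnt (F count now 0)
Fire out after step 5
Initially T: 17, now '.': 24
Total burnt (originally-T cells now '.'): 11

Answer: 11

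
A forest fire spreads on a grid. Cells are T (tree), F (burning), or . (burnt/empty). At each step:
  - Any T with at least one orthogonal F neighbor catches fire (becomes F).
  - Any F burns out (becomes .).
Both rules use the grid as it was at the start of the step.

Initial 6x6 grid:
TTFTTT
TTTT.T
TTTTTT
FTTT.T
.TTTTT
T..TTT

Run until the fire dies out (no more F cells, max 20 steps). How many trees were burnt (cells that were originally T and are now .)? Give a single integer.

Answer: 28

Derivation:
Step 1: +5 fires, +2 burnt (F count now 5)
Step 2: +9 fires, +5 burnt (F count now 9)
Step 3: +4 fires, +9 burnt (F count now 4)
Step 4: +3 fires, +4 burnt (F count now 3)
Step 5: +3 fires, +3 burnt (F count now 3)
Step 6: +3 fires, +3 burnt (F count now 3)
Step 7: +1 fires, +3 burnt (F count now 1)
Step 8: +0 fires, +1 burnt (F count now 0)
Fire out after step 8
Initially T: 29, now '.': 35
Total burnt (originally-T cells now '.'): 28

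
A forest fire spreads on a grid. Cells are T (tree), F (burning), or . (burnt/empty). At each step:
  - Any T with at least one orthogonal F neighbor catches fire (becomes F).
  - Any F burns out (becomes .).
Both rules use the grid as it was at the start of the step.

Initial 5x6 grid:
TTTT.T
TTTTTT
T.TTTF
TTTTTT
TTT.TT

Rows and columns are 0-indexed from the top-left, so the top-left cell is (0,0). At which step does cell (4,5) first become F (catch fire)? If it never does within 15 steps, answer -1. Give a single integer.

Step 1: cell (4,5)='T' (+3 fires, +1 burnt)
Step 2: cell (4,5)='F' (+5 fires, +3 burnt)
  -> target ignites at step 2
Step 3: cell (4,5)='.' (+4 fires, +5 burnt)
Step 4: cell (4,5)='.' (+3 fires, +4 burnt)
Step 5: cell (4,5)='.' (+4 fires, +3 burnt)
Step 6: cell (4,5)='.' (+4 fires, +4 burnt)
Step 7: cell (4,5)='.' (+3 fires, +4 burnt)
Step 8: cell (4,5)='.' (+0 fires, +3 burnt)
  fire out at step 8

2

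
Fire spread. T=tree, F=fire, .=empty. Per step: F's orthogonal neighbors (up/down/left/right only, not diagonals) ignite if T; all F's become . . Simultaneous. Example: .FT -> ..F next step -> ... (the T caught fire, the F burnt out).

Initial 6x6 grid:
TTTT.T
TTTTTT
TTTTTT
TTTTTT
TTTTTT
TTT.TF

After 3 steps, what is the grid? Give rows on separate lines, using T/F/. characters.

Step 1: 2 trees catch fire, 1 burn out
  TTTT.T
  TTTTTT
  TTTTTT
  TTTTTT
  TTTTTF
  TTT.F.
Step 2: 2 trees catch fire, 2 burn out
  TTTT.T
  TTTTTT
  TTTTTT
  TTTTTF
  TTTTF.
  TTT...
Step 3: 3 trees catch fire, 2 burn out
  TTTT.T
  TTTTTT
  TTTTTF
  TTTTF.
  TTTF..
  TTT...

TTTT.T
TTTTTT
TTTTTF
TTTTF.
TTTF..
TTT...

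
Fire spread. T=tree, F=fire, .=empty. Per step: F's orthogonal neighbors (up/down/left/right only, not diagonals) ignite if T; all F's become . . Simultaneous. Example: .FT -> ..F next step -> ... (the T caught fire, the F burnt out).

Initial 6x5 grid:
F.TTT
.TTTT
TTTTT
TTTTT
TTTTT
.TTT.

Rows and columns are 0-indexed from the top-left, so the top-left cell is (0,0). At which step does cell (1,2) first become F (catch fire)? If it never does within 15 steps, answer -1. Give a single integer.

Step 1: cell (1,2)='T' (+0 fires, +1 burnt)
  fire out at step 1
Target never catches fire within 15 steps

-1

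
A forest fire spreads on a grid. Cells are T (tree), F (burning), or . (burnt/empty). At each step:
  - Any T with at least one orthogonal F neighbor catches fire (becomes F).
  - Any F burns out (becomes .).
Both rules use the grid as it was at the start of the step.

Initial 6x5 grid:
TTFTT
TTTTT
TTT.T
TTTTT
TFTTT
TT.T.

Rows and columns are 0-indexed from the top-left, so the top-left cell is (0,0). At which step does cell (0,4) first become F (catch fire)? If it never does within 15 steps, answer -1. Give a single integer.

Step 1: cell (0,4)='T' (+7 fires, +2 burnt)
Step 2: cell (0,4)='F' (+10 fires, +7 burnt)
  -> target ignites at step 2
Step 3: cell (0,4)='.' (+6 fires, +10 burnt)
Step 4: cell (0,4)='.' (+2 fires, +6 burnt)
Step 5: cell (0,4)='.' (+0 fires, +2 burnt)
  fire out at step 5

2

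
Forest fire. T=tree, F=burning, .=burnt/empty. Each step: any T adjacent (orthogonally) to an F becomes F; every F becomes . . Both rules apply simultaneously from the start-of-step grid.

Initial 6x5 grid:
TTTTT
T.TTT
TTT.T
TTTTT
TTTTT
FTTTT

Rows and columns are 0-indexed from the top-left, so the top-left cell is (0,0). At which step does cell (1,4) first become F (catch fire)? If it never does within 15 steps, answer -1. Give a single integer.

Step 1: cell (1,4)='T' (+2 fires, +1 burnt)
Step 2: cell (1,4)='T' (+3 fires, +2 burnt)
Step 3: cell (1,4)='T' (+4 fires, +3 burnt)
Step 4: cell (1,4)='T' (+5 fires, +4 burnt)
Step 5: cell (1,4)='T' (+4 fires, +5 burnt)
Step 6: cell (1,4)='T' (+3 fires, +4 burnt)
Step 7: cell (1,4)='T' (+3 fires, +3 burnt)
Step 8: cell (1,4)='F' (+2 fires, +3 burnt)
  -> target ignites at step 8
Step 9: cell (1,4)='.' (+1 fires, +2 burnt)
Step 10: cell (1,4)='.' (+0 fires, +1 burnt)
  fire out at step 10

8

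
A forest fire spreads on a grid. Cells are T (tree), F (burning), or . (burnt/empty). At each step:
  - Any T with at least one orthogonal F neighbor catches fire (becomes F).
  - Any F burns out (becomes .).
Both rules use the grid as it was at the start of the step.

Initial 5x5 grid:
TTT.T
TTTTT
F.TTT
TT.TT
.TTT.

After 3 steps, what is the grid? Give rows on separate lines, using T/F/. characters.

Step 1: 2 trees catch fire, 1 burn out
  TTT.T
  FTTTT
  ..TTT
  FT.TT
  .TTT.
Step 2: 3 trees catch fire, 2 burn out
  FTT.T
  .FTTT
  ..TTT
  .F.TT
  .TTT.
Step 3: 3 trees catch fire, 3 burn out
  .FT.T
  ..FTT
  ..TTT
  ...TT
  .FTT.

.FT.T
..FTT
..TTT
...TT
.FTT.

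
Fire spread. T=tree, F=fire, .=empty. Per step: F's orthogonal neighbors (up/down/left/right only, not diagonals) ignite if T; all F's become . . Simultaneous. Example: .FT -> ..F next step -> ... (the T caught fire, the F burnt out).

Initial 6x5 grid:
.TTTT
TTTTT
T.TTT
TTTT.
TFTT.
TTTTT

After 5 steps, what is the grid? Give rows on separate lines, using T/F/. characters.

Step 1: 4 trees catch fire, 1 burn out
  .TTTT
  TTTTT
  T.TTT
  TFTT.
  F.FT.
  TFTTT
Step 2: 5 trees catch fire, 4 burn out
  .TTTT
  TTTTT
  T.TTT
  F.FT.
  ...F.
  F.FTT
Step 3: 4 trees catch fire, 5 burn out
  .TTTT
  TTTTT
  F.FTT
  ...F.
  .....
  ...FT
Step 4: 4 trees catch fire, 4 burn out
  .TTTT
  FTFTT
  ...FT
  .....
  .....
  ....F
Step 5: 4 trees catch fire, 4 burn out
  .TFTT
  .F.FT
  ....F
  .....
  .....
  .....

.TFTT
.F.FT
....F
.....
.....
.....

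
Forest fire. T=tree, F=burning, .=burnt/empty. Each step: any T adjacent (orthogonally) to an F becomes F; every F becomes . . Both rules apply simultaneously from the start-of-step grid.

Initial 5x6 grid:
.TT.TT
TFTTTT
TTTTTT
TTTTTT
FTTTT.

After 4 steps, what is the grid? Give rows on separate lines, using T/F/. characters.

Step 1: 6 trees catch fire, 2 burn out
  .FT.TT
  F.FTTT
  TFTTTT
  FTTTTT
  .FTTT.
Step 2: 6 trees catch fire, 6 burn out
  ..F.TT
  ...FTT
  F.FTTT
  .FTTTT
  ..FTT.
Step 3: 4 trees catch fire, 6 burn out
  ....TT
  ....FT
  ...FTT
  ..FTTT
  ...FT.
Step 4: 5 trees catch fire, 4 burn out
  ....FT
  .....F
  ....FT
  ...FTT
  ....F.

....FT
.....F
....FT
...FTT
....F.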